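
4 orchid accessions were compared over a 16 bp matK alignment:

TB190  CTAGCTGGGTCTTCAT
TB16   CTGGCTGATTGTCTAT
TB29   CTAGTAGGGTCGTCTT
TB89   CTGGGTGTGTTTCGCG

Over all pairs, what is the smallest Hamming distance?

4

Pairwise Hamming distances:
  TB190 vs TB16: 6
  TB190 vs TB29: 4
  TB190 vs TB89: 8
  TB16 vs TB29: 10
  TB16 vs TB89: 7
  TB29 vs TB89: 10
The smallest is 4, between TB190 and TB29.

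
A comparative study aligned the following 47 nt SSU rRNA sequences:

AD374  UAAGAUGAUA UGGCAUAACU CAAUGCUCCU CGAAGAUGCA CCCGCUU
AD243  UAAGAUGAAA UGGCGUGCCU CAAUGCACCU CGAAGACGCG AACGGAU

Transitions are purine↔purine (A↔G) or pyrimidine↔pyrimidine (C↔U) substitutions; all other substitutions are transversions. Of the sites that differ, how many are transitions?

4

Mismatches occur at site 9 (U/A, transversion), site 15 (A/G, transition), site 17 (A/G, transition), site 18 (A/C, transversion), site 27 (U/A, transversion), site 37 (U/C, transition), site 40 (A/G, transition), site 41 (C/A, transversion), site 42 (C/A, transversion), site 45 (C/G, transversion), site 46 (U/A, transversion).
Of the 11 differences, 4 transitions and 7 transversions, so the answer is 4.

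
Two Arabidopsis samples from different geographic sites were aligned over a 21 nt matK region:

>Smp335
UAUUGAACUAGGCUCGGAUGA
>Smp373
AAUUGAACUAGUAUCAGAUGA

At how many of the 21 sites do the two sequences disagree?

Differing sites — 1:U/A; 12:G/U; 13:C/A; 16:G/A.
That gives 4 mismatches out of 21 aligned sites, so the Hamming distance is 4.

4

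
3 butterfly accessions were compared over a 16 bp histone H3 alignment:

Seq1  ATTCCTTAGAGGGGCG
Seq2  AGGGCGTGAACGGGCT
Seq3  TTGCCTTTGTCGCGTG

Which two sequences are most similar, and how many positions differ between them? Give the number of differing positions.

7

Pairwise Hamming distances:
  Seq1 vs Seq2: 8
  Seq1 vs Seq3: 7
  Seq2 vs Seq3: 10
The smallest is 7, between Seq1 and Seq3.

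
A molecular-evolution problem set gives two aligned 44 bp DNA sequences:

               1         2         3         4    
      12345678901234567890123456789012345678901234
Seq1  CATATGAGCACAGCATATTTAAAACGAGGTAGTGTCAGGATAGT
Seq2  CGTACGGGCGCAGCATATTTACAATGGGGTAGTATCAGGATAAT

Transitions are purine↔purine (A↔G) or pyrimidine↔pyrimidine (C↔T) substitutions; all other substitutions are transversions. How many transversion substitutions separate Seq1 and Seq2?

Differing sites — 2:A/G (Ti); 5:T/C (Ti); 7:A/G (Ti); 10:A/G (Ti); 22:A/C (Tv); 25:C/T (Ti); 27:A/G (Ti); 34:G/A (Ti); 43:G/A (Ti).
Of the 9 differences, 8 transitions and 1 transversion, so the answer is 1.

1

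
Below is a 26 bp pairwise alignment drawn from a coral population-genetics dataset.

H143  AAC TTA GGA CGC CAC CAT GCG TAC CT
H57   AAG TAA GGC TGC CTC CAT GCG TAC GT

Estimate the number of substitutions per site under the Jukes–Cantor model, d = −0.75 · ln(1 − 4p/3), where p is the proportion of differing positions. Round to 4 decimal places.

The sequences differ at positions 3 (C/G), 5 (T/A), 9 (A/C), 10 (C/T), 14 (A/T), 25 (C/G).
p = 6/26 = 0.230769.
d = −0.75 · ln(1 − (4/3)·0.230769) = −0.75 · ln(0.692308) = −0.75 · (-0.367724) = 0.2758.

0.2758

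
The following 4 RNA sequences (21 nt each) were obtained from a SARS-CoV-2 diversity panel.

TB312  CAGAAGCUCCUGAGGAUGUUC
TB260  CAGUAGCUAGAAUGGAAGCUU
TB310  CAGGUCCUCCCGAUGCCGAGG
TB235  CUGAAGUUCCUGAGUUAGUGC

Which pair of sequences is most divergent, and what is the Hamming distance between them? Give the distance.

Pairwise Hamming distances:
  TB312 vs TB260: 9
  TB312 vs TB310: 10
  TB312 vs TB235: 6
  TB260 vs TB310: 14
  TB260 vs TB235: 13
  TB310 vs TB235: 12
The largest is 14, between TB260 and TB310.

14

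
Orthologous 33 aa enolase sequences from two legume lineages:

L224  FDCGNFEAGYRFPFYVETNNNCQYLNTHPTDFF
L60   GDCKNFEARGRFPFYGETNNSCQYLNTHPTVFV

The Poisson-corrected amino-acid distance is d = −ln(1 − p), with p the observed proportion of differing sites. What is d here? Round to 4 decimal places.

0.2776

Differing sites — 1:F/G; 4:G/K; 9:G/R; 10:Y/G; 16:V/G; 21:N/S; 31:D/V; 33:F/V.
p = 8/33 = 0.242424.
d = −ln(1 − 0.242424) = −ln(0.757576) = 0.2776.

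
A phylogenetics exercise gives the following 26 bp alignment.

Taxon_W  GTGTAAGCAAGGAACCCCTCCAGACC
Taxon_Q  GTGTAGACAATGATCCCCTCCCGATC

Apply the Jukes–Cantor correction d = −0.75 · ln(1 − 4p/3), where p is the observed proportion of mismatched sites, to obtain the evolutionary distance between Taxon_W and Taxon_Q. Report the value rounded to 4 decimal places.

Mismatches occur at site 6 (A/G), site 7 (G/A), site 11 (G/T), site 14 (A/T), site 22 (A/C), site 25 (C/T).
p = 6/26 = 0.230769.
d = −0.75 · ln(1 − (4/3)·0.230769) = −0.75 · ln(0.692308) = −0.75 · (-0.367724) = 0.2758.

0.2758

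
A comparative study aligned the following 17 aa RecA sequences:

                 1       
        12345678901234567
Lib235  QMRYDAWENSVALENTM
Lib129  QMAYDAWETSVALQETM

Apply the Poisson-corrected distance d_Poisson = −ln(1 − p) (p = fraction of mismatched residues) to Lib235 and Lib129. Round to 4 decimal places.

0.2683

Mismatches occur at site 3 (R↔A), site 9 (N↔T), site 14 (E↔Q), site 15 (N↔E).
p = 4/17 = 0.235294.
d = −ln(1 − 0.235294) = −ln(0.764706) = 0.2683.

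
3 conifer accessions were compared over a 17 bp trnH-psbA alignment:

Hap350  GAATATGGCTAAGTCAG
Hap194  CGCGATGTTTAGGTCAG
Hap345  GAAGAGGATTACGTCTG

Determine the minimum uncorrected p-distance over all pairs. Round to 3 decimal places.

Pairwise Hamming distances:
  Hap350 vs Hap194: 7
  Hap350 vs Hap345: 6
  Hap194 vs Hap345: 7
The smallest is 6 mismatches, between Hap350 and Hap345; p = 6/17 = 0.353.

0.353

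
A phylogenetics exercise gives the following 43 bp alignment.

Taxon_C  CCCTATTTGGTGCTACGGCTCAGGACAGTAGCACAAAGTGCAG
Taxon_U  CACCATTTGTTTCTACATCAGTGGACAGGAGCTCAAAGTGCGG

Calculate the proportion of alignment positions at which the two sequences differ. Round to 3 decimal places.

The sequences differ at positions 2 (C/A), 4 (T/C), 10 (G/T), 12 (G/T), 17 (G/A), 18 (G/T), 20 (T/A), 21 (C/G), 22 (A/T), 29 (T/G), 33 (A/T), 42 (A/G).
There are 12 differences over 43 sites, so p = 12/43 = 0.279.

0.279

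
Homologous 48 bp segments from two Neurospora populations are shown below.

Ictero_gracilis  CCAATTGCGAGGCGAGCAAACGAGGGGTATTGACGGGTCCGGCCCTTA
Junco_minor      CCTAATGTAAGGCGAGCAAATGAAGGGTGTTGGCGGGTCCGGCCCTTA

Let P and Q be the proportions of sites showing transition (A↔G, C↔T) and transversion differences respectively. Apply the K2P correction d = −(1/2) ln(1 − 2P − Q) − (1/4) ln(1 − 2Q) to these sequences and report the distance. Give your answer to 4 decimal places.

0.1942

Mismatches occur at site 3 (A/T, transversion), site 5 (T/A, transversion), site 8 (C/T, transition), site 9 (G/A, transition), site 21 (C/T, transition), site 24 (G/A, transition), site 29 (A/G, transition), site 33 (A/G, transition).
Of the 8 differences, 6 transitions and 2 transversions over 48 sites: P = 6/48 = 0.125000, Q = 2/48 = 0.041667.
d = −0.5·ln(0.708333) − 0.25·ln(0.916666) = −0.5·(-0.344841) − 0.25·(-0.087012) = 0.1942.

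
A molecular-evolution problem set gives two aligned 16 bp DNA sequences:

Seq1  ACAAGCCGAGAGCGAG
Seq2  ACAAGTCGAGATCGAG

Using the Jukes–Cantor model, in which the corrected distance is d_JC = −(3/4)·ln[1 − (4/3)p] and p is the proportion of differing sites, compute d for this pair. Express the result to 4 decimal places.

0.1367

The sequences differ at positions 6 (C/T), 12 (G/T).
p = 2/16 = 0.125000.
d = −0.75 · ln(1 − (4/3)·0.125000) = −0.75 · ln(0.833333) = −0.75 · (-0.182322) = 0.1367.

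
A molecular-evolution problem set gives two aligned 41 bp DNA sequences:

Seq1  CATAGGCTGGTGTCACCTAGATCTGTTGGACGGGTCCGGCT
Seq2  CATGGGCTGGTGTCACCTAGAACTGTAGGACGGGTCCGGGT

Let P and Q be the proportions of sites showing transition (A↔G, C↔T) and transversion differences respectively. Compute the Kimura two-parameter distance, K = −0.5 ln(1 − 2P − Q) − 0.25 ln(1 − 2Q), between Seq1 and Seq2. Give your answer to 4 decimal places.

0.1046

Mismatches occur at site 4 (A↔G, transition), site 22 (T↔A, transversion), site 27 (T↔A, transversion), site 40 (C↔G, transversion).
Of the 4 differences, 1 transition and 3 transversions over 41 sites: P = 1/41 = 0.024390, Q = 3/41 = 0.073171.
d = −0.5·ln(0.878049) − 0.25·ln(0.853658) = −0.5·(-0.130053) − 0.25·(-0.158225) = 0.1046.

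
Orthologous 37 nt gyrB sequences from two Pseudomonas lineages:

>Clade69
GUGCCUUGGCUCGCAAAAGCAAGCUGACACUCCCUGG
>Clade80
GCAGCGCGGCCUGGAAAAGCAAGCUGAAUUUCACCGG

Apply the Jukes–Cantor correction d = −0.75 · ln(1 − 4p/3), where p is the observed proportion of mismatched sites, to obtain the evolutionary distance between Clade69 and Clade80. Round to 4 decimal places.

0.4740

Differing sites — 2:U/C; 3:G/A; 4:C/G; 6:U/G; 7:U/C; 11:U/C; 12:C/U; 14:C/G; 28:C/A; 29:A/U; 30:C/U; 33:C/A; 35:U/C.
p = 13/37 = 0.351351.
d = −0.75 · ln(1 − (4/3)·0.351351) = −0.75 · ln(0.531532) = −0.75 · (-0.631992) = 0.4740.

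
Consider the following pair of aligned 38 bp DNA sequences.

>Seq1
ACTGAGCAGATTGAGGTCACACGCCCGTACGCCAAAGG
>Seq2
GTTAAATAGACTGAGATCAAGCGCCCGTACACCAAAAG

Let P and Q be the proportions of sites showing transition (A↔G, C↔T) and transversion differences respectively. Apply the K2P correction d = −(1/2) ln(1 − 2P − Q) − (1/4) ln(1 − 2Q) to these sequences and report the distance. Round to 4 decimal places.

The sequences differ at positions 1 (A/G, transition), 2 (C/T, transition), 4 (G/A, transition), 6 (G/A, transition), 7 (C/T, transition), 11 (T/C, transition), 16 (G/A, transition), 20 (C/A, transversion), 21 (A/G, transition), 31 (G/A, transition), 37 (G/A, transition).
Of the 11 differences, 10 transitions and 1 transversion over 38 sites: P = 10/38 = 0.263158, Q = 1/38 = 0.026316.
d = −0.5·ln(0.447368) − 0.25·ln(0.947368) = −0.5·(-0.804374) − 0.25·(-0.054068) = 0.4157.

0.4157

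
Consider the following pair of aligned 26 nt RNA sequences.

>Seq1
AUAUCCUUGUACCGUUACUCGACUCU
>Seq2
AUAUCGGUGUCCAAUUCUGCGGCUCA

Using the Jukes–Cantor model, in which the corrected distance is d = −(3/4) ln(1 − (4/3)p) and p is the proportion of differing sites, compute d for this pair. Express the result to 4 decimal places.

Differing sites — 6:C/G; 7:U/G; 11:A/C; 13:C/A; 14:G/A; 17:A/C; 18:C/U; 19:U/G; 22:A/G; 26:U/A.
p = 10/26 = 0.384615.
d = −0.75 · ln(1 − (4/3)·0.384615) = −0.75 · ln(0.487180) = −0.75 · (-0.719122) = 0.5393.

0.5393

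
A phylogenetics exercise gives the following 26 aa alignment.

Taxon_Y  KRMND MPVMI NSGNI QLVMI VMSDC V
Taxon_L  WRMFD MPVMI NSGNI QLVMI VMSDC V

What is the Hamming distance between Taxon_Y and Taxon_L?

Differing sites — 1:K/W; 4:N/F.
That gives 2 mismatches out of 26 aligned sites, so the Hamming distance is 2.

2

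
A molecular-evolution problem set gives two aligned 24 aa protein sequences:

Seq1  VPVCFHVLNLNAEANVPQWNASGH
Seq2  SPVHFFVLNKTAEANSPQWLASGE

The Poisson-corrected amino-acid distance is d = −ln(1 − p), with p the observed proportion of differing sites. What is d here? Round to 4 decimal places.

Differing sites — 1:V/S; 4:C/H; 6:H/F; 10:L/K; 11:N/T; 16:V/S; 20:N/L; 24:H/E.
p = 8/24 = 0.333333.
d = −ln(1 − 0.333333) = −ln(0.666667) = 0.4055.

0.4055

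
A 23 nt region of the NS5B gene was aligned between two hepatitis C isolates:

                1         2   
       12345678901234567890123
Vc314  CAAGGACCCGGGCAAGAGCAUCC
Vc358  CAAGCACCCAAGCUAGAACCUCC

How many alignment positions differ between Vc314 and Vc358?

The sequences differ at positions 5 (G/C), 10 (G/A), 11 (G/A), 14 (A/U), 18 (G/A), 20 (A/C).
That gives 6 mismatches out of 23 aligned sites, so the Hamming distance is 6.

6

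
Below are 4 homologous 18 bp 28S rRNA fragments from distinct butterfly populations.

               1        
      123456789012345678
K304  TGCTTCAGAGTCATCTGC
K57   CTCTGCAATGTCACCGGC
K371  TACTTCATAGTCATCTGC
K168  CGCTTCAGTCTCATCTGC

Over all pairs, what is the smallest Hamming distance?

2

Pairwise Hamming distances:
  K304 vs K57: 7
  K304 vs K371: 2
  K304 vs K168: 3
  K57 vs K371: 7
  K57 vs K168: 6
  K371 vs K168: 5
The smallest is 2, between K304 and K371.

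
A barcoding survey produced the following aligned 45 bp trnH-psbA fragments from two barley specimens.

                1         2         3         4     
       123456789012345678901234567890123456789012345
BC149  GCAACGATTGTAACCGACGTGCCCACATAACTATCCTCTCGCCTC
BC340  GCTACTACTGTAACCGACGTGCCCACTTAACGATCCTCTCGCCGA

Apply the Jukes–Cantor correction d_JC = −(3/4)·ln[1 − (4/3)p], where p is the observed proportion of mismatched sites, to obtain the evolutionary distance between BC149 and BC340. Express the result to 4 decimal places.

The sequences differ at positions 3 (A/T), 6 (G/T), 8 (T/C), 27 (A/T), 32 (T/G), 44 (T/G), 45 (C/A).
p = 7/45 = 0.155556.
d = −0.75 · ln(1 − (4/3)·0.155556) = −0.75 · ln(0.792592) = −0.75 · (-0.232447) = 0.1743.

0.1743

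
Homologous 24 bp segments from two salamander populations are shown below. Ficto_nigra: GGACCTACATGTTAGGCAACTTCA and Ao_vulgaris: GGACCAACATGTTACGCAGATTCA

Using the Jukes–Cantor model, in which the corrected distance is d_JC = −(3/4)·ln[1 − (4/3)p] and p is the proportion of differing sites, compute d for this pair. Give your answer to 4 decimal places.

Differing sites — 6:T/A; 15:G/C; 19:A/G; 20:C/A.
p = 4/24 = 0.166667.
d = −0.75 · ln(1 − (4/3)·0.166667) = −0.75 · ln(0.777777) = −0.75 · (-0.251315) = 0.1885.

0.1885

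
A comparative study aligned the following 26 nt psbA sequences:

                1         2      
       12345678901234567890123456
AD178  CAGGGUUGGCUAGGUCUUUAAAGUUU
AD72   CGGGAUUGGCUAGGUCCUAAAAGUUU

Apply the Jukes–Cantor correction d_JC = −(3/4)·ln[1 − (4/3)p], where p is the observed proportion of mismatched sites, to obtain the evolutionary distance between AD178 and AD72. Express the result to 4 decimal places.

Differing sites — 2:A/G; 5:G/A; 17:U/C; 19:U/A.
p = 4/26 = 0.153846.
d = −0.75 · ln(1 − (4/3)·0.153846) = −0.75 · ln(0.794872) = −0.75 · (-0.229574) = 0.1722.

0.1722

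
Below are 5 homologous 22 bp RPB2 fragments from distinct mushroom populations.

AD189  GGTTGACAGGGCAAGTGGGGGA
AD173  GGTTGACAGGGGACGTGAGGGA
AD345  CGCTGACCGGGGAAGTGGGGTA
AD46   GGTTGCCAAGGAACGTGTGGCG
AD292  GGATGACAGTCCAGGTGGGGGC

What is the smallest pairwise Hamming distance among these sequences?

Pairwise Hamming distances:
  AD189 vs AD173: 3
  AD189 vs AD345: 5
  AD189 vs AD46: 7
  AD189 vs AD292: 5
  AD173 vs AD345: 6
  AD173 vs AD46: 6
  AD173 vs AD292: 7
  AD345 vs AD46: 10
  AD345 vs AD292: 9
  AD46 vs AD292: 10
The smallest is 3, between AD189 and AD173.

3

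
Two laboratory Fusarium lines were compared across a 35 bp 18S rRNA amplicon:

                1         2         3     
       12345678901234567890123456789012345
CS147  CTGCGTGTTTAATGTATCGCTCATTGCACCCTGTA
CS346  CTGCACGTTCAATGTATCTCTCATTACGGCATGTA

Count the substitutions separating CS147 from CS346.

8

Mismatches occur at site 5 (G↔A), site 6 (T↔C), site 10 (T↔C), site 19 (G↔T), site 26 (G↔A), site 28 (A↔G), site 29 (C↔G), site 31 (C↔A).
That gives 8 mismatches out of 35 aligned sites, so the Hamming distance is 8.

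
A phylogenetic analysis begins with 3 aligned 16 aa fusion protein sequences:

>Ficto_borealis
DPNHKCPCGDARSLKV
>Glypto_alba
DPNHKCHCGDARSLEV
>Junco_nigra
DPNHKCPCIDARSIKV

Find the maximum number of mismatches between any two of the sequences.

Pairwise Hamming distances:
  Ficto_borealis vs Glypto_alba: 2
  Ficto_borealis vs Junco_nigra: 2
  Glypto_alba vs Junco_nigra: 4
The largest is 4, between Glypto_alba and Junco_nigra.

4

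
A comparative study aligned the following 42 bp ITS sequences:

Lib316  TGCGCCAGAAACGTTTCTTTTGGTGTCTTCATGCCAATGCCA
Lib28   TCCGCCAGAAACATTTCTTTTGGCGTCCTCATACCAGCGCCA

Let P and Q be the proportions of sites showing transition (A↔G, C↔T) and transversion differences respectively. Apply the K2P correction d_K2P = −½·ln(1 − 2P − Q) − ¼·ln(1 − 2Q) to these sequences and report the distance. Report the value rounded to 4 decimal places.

0.1974

Differing sites — 2:G/C (Tv); 13:G/A (Ti); 24:T/C (Ti); 28:T/C (Ti); 33:G/A (Ti); 37:A/G (Ti); 38:T/C (Ti).
Of the 7 differences, 6 transitions and 1 transversion over 42 sites: P = 6/42 = 0.142857, Q = 1/42 = 0.023810.
d = −0.5·ln(0.690476) − 0.25·ln(0.952380) = −0.5·(-0.370374) − 0.25·(-0.048791) = 0.1974.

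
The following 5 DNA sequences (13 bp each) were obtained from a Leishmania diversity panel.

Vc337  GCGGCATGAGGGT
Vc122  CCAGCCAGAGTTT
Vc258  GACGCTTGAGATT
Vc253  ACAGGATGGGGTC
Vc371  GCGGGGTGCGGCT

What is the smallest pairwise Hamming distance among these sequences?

4

Pairwise Hamming distances:
  Vc337 vs Vc122: 6
  Vc337 vs Vc258: 5
  Vc337 vs Vc253: 6
  Vc337 vs Vc371: 4
  Vc122 vs Vc258: 6
  Vc122 vs Vc253: 7
  Vc122 vs Vc371: 8
  Vc258 vs Vc253: 8
  Vc258 vs Vc371: 7
  Vc253 vs Vc371: 6
The smallest is 4, between Vc337 and Vc371.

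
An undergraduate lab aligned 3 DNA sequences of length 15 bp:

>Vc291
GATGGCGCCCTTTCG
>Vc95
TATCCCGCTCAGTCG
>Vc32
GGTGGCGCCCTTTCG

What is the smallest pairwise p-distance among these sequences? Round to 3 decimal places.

0.067

Pairwise Hamming distances:
  Vc291 vs Vc95: 6
  Vc291 vs Vc32: 1
  Vc95 vs Vc32: 7
The smallest is 1 mismatch, between Vc291 and Vc32; p = 1/15 = 0.067.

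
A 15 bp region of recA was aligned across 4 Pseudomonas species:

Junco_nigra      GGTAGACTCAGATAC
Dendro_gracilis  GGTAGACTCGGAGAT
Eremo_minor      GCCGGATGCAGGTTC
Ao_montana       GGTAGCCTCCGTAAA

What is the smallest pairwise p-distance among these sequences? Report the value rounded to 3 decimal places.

0.200

Pairwise Hamming distances:
  Junco_nigra vs Dendro_gracilis: 3
  Junco_nigra vs Eremo_minor: 7
  Junco_nigra vs Ao_montana: 5
  Dendro_gracilis vs Eremo_minor: 10
  Dendro_gracilis vs Ao_montana: 5
  Eremo_minor vs Ao_montana: 11
The smallest is 3 mismatches, between Junco_nigra and Dendro_gracilis; p = 3/15 = 0.200.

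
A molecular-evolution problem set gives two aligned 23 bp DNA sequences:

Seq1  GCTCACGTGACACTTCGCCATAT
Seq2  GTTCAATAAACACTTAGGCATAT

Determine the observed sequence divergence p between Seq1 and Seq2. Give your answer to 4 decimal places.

0.3043

The sequences differ at positions 2 (C/T), 6 (C/A), 7 (G/T), 8 (T/A), 9 (G/A), 16 (C/A), 18 (C/G).
There are 7 differences over 23 sites, so p = 7/23 = 0.3043.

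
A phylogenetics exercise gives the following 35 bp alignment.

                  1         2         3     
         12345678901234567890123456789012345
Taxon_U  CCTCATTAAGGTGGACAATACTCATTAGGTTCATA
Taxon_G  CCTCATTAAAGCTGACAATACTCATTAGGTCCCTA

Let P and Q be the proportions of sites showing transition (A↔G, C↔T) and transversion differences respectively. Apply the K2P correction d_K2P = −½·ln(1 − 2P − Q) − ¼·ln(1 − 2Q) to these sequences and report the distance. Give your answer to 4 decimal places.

0.1601

The sequences differ at positions 10 (G/A, transition), 12 (T/C, transition), 13 (G/T, transversion), 31 (T/C, transition), 33 (A/C, transversion).
Of the 5 differences, 3 transitions and 2 transversions over 35 sites: P = 3/35 = 0.085714, Q = 2/35 = 0.057143.
d = −0.5·ln(0.771429) − 0.25·ln(0.885714) = −0.5·(-0.259511) − 0.25·(-0.121361) = 0.1601.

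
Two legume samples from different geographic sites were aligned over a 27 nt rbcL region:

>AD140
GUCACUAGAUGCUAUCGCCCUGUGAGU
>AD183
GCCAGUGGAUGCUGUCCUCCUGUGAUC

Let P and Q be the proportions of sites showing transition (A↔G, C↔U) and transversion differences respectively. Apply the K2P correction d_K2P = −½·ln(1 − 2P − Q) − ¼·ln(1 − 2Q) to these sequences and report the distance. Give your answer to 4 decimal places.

Mismatches occur at site 2 (U↔C, transition), site 5 (C↔G, transversion), site 7 (A↔G, transition), site 14 (A↔G, transition), site 17 (G↔C, transversion), site 18 (C↔U, transition), site 26 (G↔U, transversion), site 27 (U↔C, transition).
Of the 8 differences, 5 transitions and 3 transversions over 27 sites: P = 5/27 = 0.185185, Q = 3/27 = 0.111111.
d = −0.5·ln(0.518519) − 0.25·ln(0.777778) = −0.5·(-0.656779) − 0.25·(-0.251314) = 0.3912.

0.3912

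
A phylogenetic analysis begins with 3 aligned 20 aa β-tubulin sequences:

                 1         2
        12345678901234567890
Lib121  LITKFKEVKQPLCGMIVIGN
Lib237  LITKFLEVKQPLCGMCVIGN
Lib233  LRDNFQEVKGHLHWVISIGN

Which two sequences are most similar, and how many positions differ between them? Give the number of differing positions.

Pairwise Hamming distances:
  Lib121 vs Lib237: 2
  Lib121 vs Lib233: 10
  Lib237 vs Lib233: 11
The smallest is 2, between Lib121 and Lib237.

2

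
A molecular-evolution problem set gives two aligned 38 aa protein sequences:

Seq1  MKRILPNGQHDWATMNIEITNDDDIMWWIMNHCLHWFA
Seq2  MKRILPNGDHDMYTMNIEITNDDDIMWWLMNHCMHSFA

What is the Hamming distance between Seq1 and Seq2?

Differing sites — 9:Q/D; 12:W/M; 13:A/Y; 29:I/L; 34:L/M; 36:W/S.
That gives 6 mismatches out of 38 aligned sites, so the Hamming distance is 6.

6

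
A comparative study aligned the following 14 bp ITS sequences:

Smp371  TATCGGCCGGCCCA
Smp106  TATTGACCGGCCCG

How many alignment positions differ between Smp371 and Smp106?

3

The sequences differ at positions 4 (C/T), 6 (G/A), 14 (A/G).
That gives 3 mismatches out of 14 aligned sites, so the Hamming distance is 3.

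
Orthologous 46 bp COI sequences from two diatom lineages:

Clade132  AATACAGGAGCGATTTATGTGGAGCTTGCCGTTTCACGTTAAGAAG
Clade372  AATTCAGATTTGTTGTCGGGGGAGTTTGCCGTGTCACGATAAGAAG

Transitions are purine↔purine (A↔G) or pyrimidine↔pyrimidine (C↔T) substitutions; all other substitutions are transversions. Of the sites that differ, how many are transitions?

Mismatches occur at site 4 (A→T, transversion), site 8 (G→A, transition), site 9 (A→T, transversion), site 10 (G→T, transversion), site 11 (C→T, transition), site 13 (A→T, transversion), site 15 (T→G, transversion), site 17 (A→C, transversion), site 18 (T→G, transversion), site 20 (T→G, transversion), site 25 (C→T, transition), site 33 (T→G, transversion), site 39 (T→A, transversion).
Of the 13 differences, 3 transitions and 10 transversions, so the answer is 3.

3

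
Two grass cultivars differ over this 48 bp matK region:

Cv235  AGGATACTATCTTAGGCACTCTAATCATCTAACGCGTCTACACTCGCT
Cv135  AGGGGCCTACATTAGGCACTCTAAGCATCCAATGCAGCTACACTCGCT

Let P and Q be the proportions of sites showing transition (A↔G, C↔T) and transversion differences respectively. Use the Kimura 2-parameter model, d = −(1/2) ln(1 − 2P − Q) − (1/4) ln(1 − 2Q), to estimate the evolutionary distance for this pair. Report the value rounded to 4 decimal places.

Differing sites — 4:A/G (Ti); 5:T/G (Tv); 6:A/C (Tv); 10:T/C (Ti); 11:C/A (Tv); 25:T/G (Tv); 30:T/C (Ti); 33:C/T (Ti); 36:G/A (Ti); 37:T/G (Tv).
Of the 10 differences, 5 transitions and 5 transversions over 48 sites: P = 5/48 = 0.104167, Q = 5/48 = 0.104167.
d = −0.5·ln(0.687499) − 0.25·ln(0.791666) = −0.5·(-0.374695) − 0.25·(-0.233616) = 0.2458.

0.2458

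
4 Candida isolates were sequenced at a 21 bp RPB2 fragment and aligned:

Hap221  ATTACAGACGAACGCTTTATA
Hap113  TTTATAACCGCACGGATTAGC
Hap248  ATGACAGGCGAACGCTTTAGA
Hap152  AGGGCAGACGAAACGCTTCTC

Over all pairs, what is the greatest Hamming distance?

13

Pairwise Hamming distances:
  Hap221 vs Hap113: 9
  Hap221 vs Hap248: 3
  Hap221 vs Hap152: 9
  Hap113 vs Hap248: 9
  Hap113 vs Hap152: 13
  Hap248 vs Hap152: 10
The largest is 13, between Hap113 and Hap152.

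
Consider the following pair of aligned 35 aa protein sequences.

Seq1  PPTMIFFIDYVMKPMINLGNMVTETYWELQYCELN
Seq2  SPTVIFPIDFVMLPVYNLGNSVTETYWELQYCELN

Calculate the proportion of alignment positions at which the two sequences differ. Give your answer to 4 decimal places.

Differing sites — 1:P/S; 4:M/V; 7:F/P; 10:Y/F; 13:K/L; 15:M/V; 16:I/Y; 21:M/S.
There are 8 differences over 35 sites, so p = 8/35 = 0.2286.

0.2286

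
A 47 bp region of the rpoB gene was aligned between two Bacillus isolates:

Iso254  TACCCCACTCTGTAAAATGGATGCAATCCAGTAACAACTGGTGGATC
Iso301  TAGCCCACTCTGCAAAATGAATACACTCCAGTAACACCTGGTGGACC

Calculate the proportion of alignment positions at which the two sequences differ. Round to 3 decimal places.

The sequences differ at positions 3 (C/G), 13 (T/C), 20 (G/A), 23 (G/A), 26 (A/C), 37 (A/C), 46 (T/C).
There are 7 differences over 47 sites, so p = 7/47 = 0.149.

0.149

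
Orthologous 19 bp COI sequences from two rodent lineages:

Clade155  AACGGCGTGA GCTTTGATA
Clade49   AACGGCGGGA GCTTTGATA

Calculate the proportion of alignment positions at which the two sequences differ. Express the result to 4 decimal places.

The sequences differ at position 8 (T/G).
There are 1 differences over 19 sites, so p = 1/19 = 0.0526.

0.0526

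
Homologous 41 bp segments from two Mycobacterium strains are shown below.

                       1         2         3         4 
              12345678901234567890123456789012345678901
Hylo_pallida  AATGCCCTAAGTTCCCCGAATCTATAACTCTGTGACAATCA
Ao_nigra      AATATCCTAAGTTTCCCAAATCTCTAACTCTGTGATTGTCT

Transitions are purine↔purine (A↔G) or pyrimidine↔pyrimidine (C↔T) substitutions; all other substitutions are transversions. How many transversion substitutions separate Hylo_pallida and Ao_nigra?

The sequences differ at positions 4 (G/A, transition), 5 (C/T, transition), 14 (C/T, transition), 18 (G/A, transition), 24 (A/C, transversion), 36 (C/T, transition), 37 (A/T, transversion), 38 (A/G, transition), 41 (A/T, transversion).
Of the 9 differences, 6 transitions and 3 transversions, so the answer is 3.

3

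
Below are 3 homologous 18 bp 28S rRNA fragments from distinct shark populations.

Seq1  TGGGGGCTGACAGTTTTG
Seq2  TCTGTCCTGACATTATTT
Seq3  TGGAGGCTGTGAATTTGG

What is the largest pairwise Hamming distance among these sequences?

11

Pairwise Hamming distances:
  Seq1 vs Seq2: 7
  Seq1 vs Seq3: 5
  Seq2 vs Seq3: 11
The largest is 11, between Seq2 and Seq3.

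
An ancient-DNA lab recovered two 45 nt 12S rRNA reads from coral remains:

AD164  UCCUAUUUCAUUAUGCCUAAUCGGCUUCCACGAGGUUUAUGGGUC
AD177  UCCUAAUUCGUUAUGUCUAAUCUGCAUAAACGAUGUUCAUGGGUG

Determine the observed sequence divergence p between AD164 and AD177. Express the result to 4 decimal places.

Mismatches occur at site 6 (U/A), site 10 (A/G), site 16 (C/U), site 23 (G/U), site 26 (U/A), site 28 (C/A), site 29 (C/A), site 34 (G/U), site 38 (U/C), site 45 (C/G).
There are 10 differences over 45 sites, so p = 10/45 = 0.2222.

0.2222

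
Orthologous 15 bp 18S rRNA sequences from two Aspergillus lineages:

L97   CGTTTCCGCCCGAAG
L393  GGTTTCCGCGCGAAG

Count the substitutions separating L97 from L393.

Mismatches occur at site 1 (C→G), site 10 (C→G).
That gives 2 mismatches out of 15 aligned sites, so the Hamming distance is 2.

2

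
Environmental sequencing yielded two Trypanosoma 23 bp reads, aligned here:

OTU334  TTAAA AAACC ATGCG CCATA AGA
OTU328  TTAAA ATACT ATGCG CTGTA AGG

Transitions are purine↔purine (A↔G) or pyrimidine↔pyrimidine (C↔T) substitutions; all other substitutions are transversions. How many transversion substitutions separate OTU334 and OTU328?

Mismatches occur at site 7 (A↔T, transversion), site 10 (C↔T, transition), site 17 (C↔T, transition), site 18 (A↔G, transition), site 23 (A↔G, transition).
Of the 5 differences, 4 transitions and 1 transversion, so the answer is 1.

1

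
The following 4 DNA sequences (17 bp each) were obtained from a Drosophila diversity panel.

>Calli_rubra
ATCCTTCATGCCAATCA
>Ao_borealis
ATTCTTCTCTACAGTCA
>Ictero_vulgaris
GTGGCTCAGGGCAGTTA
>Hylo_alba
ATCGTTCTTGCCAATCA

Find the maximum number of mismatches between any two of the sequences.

Pairwise Hamming distances:
  Calli_rubra vs Ao_borealis: 6
  Calli_rubra vs Ictero_vulgaris: 8
  Calli_rubra vs Hylo_alba: 2
  Ao_borealis vs Ictero_vulgaris: 9
  Ao_borealis vs Hylo_alba: 6
  Ictero_vulgaris vs Hylo_alba: 8
The largest is 9, between Ao_borealis and Ictero_vulgaris.

9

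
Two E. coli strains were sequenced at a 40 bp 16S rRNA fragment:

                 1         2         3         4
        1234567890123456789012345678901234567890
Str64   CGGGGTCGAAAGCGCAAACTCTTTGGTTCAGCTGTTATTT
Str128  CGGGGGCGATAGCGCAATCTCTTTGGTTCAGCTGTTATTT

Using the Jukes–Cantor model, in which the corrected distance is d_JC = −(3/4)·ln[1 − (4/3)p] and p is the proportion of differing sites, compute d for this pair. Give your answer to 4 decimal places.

Mismatches occur at site 6 (T↔G), site 10 (A↔T), site 18 (A↔T).
p = 3/40 = 0.075000.
d = −0.75 · ln(1 − (4/3)·0.075000) = −0.75 · ln(0.900000) = −0.75 · (-0.105361) = 0.0790.

0.0790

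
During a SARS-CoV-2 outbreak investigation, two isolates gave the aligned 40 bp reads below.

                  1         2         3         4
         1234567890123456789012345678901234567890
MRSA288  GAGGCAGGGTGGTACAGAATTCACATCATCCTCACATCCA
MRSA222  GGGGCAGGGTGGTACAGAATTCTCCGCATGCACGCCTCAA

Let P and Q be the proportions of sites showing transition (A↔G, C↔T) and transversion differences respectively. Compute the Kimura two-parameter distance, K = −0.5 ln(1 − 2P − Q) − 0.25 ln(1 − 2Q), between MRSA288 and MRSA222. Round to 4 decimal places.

0.2685

Mismatches occur at site 2 (A/G, transition), site 23 (A/T, transversion), site 25 (A/C, transversion), site 26 (T/G, transversion), site 30 (C/G, transversion), site 32 (T/A, transversion), site 34 (A/G, transition), site 36 (A/C, transversion), site 39 (C/A, transversion).
Of the 9 differences, 2 transitions and 7 transversions over 40 sites: P = 2/40 = 0.050000, Q = 7/40 = 0.175000.
d = −0.5·ln(0.725000) − 0.25·ln(0.650000) = −0.5·(-0.321584) − 0.25·(-0.430783) = 0.2685.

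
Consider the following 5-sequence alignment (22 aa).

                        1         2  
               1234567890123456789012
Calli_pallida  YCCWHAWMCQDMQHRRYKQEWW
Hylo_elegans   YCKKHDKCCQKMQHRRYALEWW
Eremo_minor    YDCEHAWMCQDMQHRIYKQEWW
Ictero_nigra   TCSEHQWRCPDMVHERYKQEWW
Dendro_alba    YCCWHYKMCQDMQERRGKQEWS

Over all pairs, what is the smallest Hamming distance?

Pairwise Hamming distances:
  Calli_pallida vs Hylo_elegans: 8
  Calli_pallida vs Eremo_minor: 3
  Calli_pallida vs Ictero_nigra: 8
  Calli_pallida vs Dendro_alba: 5
  Hylo_elegans vs Eremo_minor: 10
  Hylo_elegans vs Ictero_nigra: 12
  Hylo_elegans vs Dendro_alba: 10
  Eremo_minor vs Ictero_nigra: 9
  Eremo_minor vs Dendro_alba: 8
  Ictero_nigra vs Dendro_alba: 12
The smallest is 3, between Calli_pallida and Eremo_minor.

3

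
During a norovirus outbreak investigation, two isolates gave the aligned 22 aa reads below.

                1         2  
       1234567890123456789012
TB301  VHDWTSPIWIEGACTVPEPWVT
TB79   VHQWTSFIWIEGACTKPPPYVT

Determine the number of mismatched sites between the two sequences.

5

Differing sites — 3:D/Q; 7:P/F; 16:V/K; 18:E/P; 20:W/Y.
That gives 5 mismatches out of 22 aligned sites, so the Hamming distance is 5.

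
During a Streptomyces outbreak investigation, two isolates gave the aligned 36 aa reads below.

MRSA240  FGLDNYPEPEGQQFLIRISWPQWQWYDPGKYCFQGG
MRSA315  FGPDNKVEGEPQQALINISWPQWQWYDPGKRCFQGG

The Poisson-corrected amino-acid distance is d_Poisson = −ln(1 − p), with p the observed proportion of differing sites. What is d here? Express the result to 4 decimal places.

Mismatches occur at site 3 (L/P), site 6 (Y/K), site 7 (P/V), site 9 (P/G), site 11 (G/P), site 14 (F/A), site 17 (R/N), site 31 (Y/R).
p = 8/36 = 0.222222.
d = −ln(1 − 0.222222) = −ln(0.777778) = 0.2513.

0.2513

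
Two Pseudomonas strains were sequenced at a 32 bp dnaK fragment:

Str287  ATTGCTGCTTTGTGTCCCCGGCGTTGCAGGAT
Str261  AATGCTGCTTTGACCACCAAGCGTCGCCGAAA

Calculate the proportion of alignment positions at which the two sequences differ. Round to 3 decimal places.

The sequences differ at positions 2 (T/A), 13 (T/A), 14 (G/C), 15 (T/C), 16 (C/A), 19 (C/A), 20 (G/A), 25 (T/C), 28 (A/C), 30 (G/A), 32 (T/A).
There are 11 differences over 32 sites, so p = 11/32 = 0.344.

0.344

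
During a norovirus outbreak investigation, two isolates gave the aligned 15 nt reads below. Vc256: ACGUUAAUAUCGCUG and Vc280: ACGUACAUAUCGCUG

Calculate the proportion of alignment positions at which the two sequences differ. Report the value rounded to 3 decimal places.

The sequences differ at positions 5 (U/A), 6 (A/C).
There are 2 differences over 15 sites, so p = 2/15 = 0.133.

0.133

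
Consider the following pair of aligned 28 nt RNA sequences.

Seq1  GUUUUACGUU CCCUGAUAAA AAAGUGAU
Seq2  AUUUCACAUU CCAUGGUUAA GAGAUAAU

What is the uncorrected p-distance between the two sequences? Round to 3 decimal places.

Differing sites — 1:G/A; 5:U/C; 8:G/A; 13:C/A; 16:A/G; 18:A/U; 21:A/G; 23:A/G; 24:G/A; 26:G/A.
There are 10 differences over 28 sites, so p = 10/28 = 0.357.

0.357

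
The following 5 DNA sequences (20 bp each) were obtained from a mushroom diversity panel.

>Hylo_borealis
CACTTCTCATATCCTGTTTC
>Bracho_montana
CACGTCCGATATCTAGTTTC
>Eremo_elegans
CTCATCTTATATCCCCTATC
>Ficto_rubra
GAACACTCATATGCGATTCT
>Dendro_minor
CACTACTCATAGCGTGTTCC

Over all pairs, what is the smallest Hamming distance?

4

Pairwise Hamming distances:
  Hylo_borealis vs Bracho_montana: 5
  Hylo_borealis vs Eremo_elegans: 6
  Hylo_borealis vs Ficto_rubra: 9
  Hylo_borealis vs Dendro_minor: 4
  Bracho_montana vs Eremo_elegans: 8
  Bracho_montana vs Ficto_rubra: 12
  Bracho_montana vs Dendro_minor: 8
  Eremo_elegans vs Ficto_rubra: 12
  Eremo_elegans vs Dendro_minor: 10
  Ficto_rubra vs Dendro_minor: 9
The smallest is 4, between Hylo_borealis and Dendro_minor.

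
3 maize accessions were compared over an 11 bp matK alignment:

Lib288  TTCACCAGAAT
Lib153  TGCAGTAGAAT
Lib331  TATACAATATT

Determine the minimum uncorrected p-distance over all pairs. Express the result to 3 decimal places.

0.273

Pairwise Hamming distances:
  Lib288 vs Lib153: 3
  Lib288 vs Lib331: 5
  Lib153 vs Lib331: 6
The smallest is 3 mismatches, between Lib288 and Lib153; p = 3/11 = 0.273.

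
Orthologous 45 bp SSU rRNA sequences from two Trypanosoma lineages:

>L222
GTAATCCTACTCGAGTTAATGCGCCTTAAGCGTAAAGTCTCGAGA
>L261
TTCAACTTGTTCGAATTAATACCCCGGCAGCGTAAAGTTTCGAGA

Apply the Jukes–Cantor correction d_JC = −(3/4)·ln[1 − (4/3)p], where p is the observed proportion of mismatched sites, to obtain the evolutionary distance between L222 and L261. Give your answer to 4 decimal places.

0.3648

The sequences differ at positions 1 (G/T), 3 (A/C), 5 (T/A), 7 (C/T), 9 (A/G), 10 (C/T), 15 (G/A), 21 (G/A), 23 (G/C), 26 (T/G), 27 (T/G), 28 (A/C), 39 (C/T).
p = 13/45 = 0.288889.
d = −0.75 · ln(1 − (4/3)·0.288889) = −0.75 · ln(0.614815) = −0.75 · (-0.486434) = 0.3648.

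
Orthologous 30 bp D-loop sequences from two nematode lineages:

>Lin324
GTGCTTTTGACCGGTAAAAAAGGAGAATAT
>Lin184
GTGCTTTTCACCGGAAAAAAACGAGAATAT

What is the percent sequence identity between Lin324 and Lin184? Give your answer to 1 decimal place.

Mismatches occur at site 9 (G↔C), site 15 (T↔A), site 22 (G↔C).
27 of the 30 sites match, so the percent identity is 27/30 × 100 = 90.0%.

90.0%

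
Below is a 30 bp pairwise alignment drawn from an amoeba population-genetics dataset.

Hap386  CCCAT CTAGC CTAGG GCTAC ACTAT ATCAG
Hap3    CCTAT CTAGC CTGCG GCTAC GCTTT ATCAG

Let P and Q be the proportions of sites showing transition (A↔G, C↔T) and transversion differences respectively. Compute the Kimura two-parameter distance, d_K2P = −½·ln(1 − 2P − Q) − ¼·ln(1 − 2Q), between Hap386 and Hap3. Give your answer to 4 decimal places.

Differing sites — 3:C/T (Ti); 13:A/G (Ti); 14:G/C (Tv); 21:A/G (Ti); 24:A/T (Tv).
Of the 5 differences, 3 transitions and 2 transversions over 30 sites: P = 3/30 = 0.100000, Q = 2/30 = 0.066667.
d = −0.5·ln(0.733333) − 0.25·ln(0.866666) = −0.5·(-0.310155) − 0.25·(-0.143102) = 0.1909.

0.1909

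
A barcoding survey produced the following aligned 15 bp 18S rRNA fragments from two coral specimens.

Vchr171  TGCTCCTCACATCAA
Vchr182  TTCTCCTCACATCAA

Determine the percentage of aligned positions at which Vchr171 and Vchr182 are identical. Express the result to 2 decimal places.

The sequences differ at position 2 (G/T).
14 of the 15 sites match, so the percent identity is 14/15 × 100 = 93.33%.

93.33%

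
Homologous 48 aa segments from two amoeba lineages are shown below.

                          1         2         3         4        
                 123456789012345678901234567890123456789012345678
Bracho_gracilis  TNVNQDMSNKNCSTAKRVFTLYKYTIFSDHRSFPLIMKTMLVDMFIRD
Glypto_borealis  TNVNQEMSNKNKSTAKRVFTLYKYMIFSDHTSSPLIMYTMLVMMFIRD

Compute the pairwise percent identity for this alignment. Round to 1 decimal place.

85.4%

The sequences differ at positions 6 (D/E), 12 (C/K), 25 (T/M), 31 (R/T), 33 (F/S), 38 (K/Y), 43 (D/M).
41 of the 48 sites match, so the percent identity is 41/48 × 100 = 85.4%.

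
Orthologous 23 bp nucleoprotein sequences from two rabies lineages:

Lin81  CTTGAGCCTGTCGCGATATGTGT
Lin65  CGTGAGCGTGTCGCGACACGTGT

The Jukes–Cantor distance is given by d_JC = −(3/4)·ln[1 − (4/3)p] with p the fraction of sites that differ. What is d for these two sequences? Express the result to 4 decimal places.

The sequences differ at positions 2 (T/G), 8 (C/G), 17 (T/C), 19 (T/C).
p = 4/23 = 0.173913.
d = −0.75 · ln(1 − (4/3)·0.173913) = −0.75 · ln(0.768116) = −0.75 · (-0.263815) = 0.1979.

0.1979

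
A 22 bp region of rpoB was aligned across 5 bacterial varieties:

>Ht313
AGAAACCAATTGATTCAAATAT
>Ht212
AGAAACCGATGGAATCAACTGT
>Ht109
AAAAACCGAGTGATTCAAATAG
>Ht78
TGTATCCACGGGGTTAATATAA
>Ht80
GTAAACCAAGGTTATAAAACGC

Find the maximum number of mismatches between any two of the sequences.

13

Pairwise Hamming distances:
  Ht313 vs Ht212: 5
  Ht313 vs Ht109: 4
  Ht313 vs Ht78: 10
  Ht313 vs Ht80: 11
  Ht212 vs Ht109: 7
  Ht212 vs Ht78: 13
  Ht212 vs Ht80: 10
  Ht109 vs Ht78: 11
  Ht109 vs Ht80: 11
  Ht78 vs Ht80: 12
The largest is 13, between Ht212 and Ht78.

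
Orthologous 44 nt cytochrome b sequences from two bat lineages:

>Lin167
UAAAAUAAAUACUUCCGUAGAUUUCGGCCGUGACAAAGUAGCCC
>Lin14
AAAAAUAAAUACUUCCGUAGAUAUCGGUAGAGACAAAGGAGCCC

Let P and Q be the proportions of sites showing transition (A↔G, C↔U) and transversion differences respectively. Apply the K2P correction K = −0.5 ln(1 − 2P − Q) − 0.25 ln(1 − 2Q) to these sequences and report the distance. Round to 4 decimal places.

0.1511

Mismatches occur at site 1 (U/A, transversion), site 23 (U/A, transversion), site 28 (C/U, transition), site 29 (C/A, transversion), site 31 (U/A, transversion), site 39 (U/G, transversion).
Of the 6 differences, 1 transition and 5 transversions over 44 sites: P = 1/44 = 0.022727, Q = 5/44 = 0.113636.
d = −0.5·ln(0.840910) − 0.25·ln(0.772728) = −0.5·(-0.173271) − 0.25·(-0.257828) = 0.1511.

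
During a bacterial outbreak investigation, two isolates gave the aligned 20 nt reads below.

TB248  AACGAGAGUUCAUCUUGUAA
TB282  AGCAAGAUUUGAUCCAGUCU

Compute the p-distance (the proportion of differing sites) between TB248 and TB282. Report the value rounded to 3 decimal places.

The sequences differ at positions 2 (A/G), 4 (G/A), 8 (G/U), 11 (C/G), 15 (U/C), 16 (U/A), 19 (A/C), 20 (A/U).
There are 8 differences over 20 sites, so p = 8/20 = 0.400.

0.400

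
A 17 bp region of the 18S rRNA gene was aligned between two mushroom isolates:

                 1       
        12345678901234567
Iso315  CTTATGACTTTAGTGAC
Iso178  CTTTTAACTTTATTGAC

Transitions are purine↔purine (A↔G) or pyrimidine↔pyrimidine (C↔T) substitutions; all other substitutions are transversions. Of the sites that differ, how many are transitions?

1

Differing sites — 4:A/T (Tv); 6:G/A (Ti); 13:G/T (Tv).
Of the 3 differences, 1 transition and 2 transversions, so the answer is 1.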